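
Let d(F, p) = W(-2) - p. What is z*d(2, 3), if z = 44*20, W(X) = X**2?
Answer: 880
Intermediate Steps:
d(F, p) = 4 - p (d(F, p) = (-2)**2 - p = 4 - p)
z = 880
z*d(2, 3) = 880*(4 - 1*3) = 880*(4 - 3) = 880*1 = 880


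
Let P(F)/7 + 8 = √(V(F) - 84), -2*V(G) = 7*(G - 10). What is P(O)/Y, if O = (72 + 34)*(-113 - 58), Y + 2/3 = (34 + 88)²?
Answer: -84/22325 + 42*√3962/22325 ≈ 0.11465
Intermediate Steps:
Y = 44650/3 (Y = -⅔ + (34 + 88)² = -⅔ + 122² = -⅔ + 14884 = 44650/3 ≈ 14883.)
V(G) = 35 - 7*G/2 (V(G) = -7*(G - 10)/2 = -7*(-10 + G)/2 = -(-70 + 7*G)/2 = 35 - 7*G/2)
O = -18126 (O = 106*(-171) = -18126)
P(F) = -56 + 7*√(-49 - 7*F/2) (P(F) = -56 + 7*√((35 - 7*F/2) - 84) = -56 + 7*√(-49 - 7*F/2))
P(O)/Y = (-56 + 7*√(-196 - 14*(-18126))/2)/(44650/3) = (-56 + 7*√(-196 + 253764)/2)*(3/44650) = (-56 + 7*√253568/2)*(3/44650) = (-56 + 7*(8*√3962)/2)*(3/44650) = (-56 + 28*√3962)*(3/44650) = -84/22325 + 42*√3962/22325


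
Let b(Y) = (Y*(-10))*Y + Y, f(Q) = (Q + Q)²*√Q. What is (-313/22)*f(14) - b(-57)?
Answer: 32547 - 122696*√14/11 ≈ -9188.1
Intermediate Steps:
f(Q) = 4*Q^(5/2) (f(Q) = (2*Q)²*√Q = (4*Q²)*√Q = 4*Q^(5/2))
b(Y) = Y - 10*Y² (b(Y) = (-10*Y)*Y + Y = -10*Y² + Y = Y - 10*Y²)
(-313/22)*f(14) - b(-57) = (-313/22)*(4*14^(5/2)) - (-57)*(1 - 10*(-57)) = (-313*1/22)*(4*(196*√14)) - (-57)*(1 + 570) = -122696*√14/11 - (-57)*571 = -122696*√14/11 - 1*(-32547) = -122696*√14/11 + 32547 = 32547 - 122696*√14/11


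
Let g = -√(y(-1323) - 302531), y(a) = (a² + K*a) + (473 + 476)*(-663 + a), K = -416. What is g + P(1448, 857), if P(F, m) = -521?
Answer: -521 - 2*√28363 ≈ -857.83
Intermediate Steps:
y(a) = -629187 + a² + 533*a (y(a) = (a² - 416*a) + (473 + 476)*(-663 + a) = (a² - 416*a) + 949*(-663 + a) = (a² - 416*a) + (-629187 + 949*a) = -629187 + a² + 533*a)
g = -2*√28363 (g = -√((-629187 + (-1323)² + 533*(-1323)) - 302531) = -√((-629187 + 1750329 - 705159) - 302531) = -√(415983 - 302531) = -√113452 = -2*√28363 ≈ -336.83)
g + P(1448, 857) = -2*√28363 - 521 = -521 - 2*√28363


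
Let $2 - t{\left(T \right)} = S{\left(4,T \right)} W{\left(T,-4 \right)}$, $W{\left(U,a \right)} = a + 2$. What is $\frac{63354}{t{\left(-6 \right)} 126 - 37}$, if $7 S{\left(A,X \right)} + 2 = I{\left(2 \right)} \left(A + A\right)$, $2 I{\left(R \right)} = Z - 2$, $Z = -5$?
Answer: $- \frac{63354}{865} \approx -73.242$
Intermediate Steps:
$W{\left(U,a \right)} = 2 + a$
$I{\left(R \right)} = - \frac{7}{2}$ ($I{\left(R \right)} = \frac{-5 - 2}{2} = \frac{1}{2} \left(-7\right) = - \frac{7}{2}$)
$S{\left(A,X \right)} = - \frac{2}{7} - A$ ($S{\left(A,X \right)} = - \frac{2}{7} + \frac{\left(- \frac{7}{2}\right) \left(A + A\right)}{7} = - \frac{2}{7} + \frac{\left(- \frac{7}{2}\right) 2 A}{7} = - \frac{2}{7} + \frac{\left(-7\right) A}{7} = - \frac{2}{7} - A$)
$t{\left(T \right)} = - \frac{46}{7}$ ($t{\left(T \right)} = 2 - \left(- \frac{2}{7} - 4\right) \left(2 - 4\right) = 2 - \left(- \frac{2}{7} - 4\right) \left(-2\right) = 2 - \left(- \frac{30}{7}\right) \left(-2\right) = 2 - \frac{60}{7} = - \frac{46}{7}$)
$\frac{63354}{t{\left(-6 \right)} 126 - 37} = \frac{63354}{\left(- \frac{46}{7}\right) 126 - 37} = \frac{63354}{-828 - 37} = \frac{63354}{-865} = 63354 \left(- \frac{1}{865}\right) = - \frac{63354}{865}$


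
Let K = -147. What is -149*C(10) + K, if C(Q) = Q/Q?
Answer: -296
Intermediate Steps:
C(Q) = 1
-149*C(10) + K = -149*1 - 147 = -149 - 147 = -296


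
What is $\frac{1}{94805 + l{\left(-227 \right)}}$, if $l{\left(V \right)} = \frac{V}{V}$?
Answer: $\frac{1}{94806} \approx 1.0548 \cdot 10^{-5}$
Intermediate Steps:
$l{\left(V \right)} = 1$
$\frac{1}{94805 + l{\left(-227 \right)}} = \frac{1}{94805 + 1} = \frac{1}{94806}$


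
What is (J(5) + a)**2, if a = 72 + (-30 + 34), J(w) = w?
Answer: 6561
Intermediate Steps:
a = 76 (a = 72 + 4 = 76)
(J(5) + a)**2 = (5 + 76)**2 = 81**2 = 6561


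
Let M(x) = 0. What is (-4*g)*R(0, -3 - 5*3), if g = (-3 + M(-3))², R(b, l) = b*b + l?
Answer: 648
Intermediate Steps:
R(b, l) = l + b² (R(b, l) = b² + l = l + b²)
g = 9 (g = (-3 + 0)² = (-3)² = 9)
(-4*g)*R(0, -3 - 5*3) = (-4*9)*((-3 - 5*3) + 0²) = -36*((-3 - 15) + 0) = -36*(-18 + 0) = -36*(-18) = 648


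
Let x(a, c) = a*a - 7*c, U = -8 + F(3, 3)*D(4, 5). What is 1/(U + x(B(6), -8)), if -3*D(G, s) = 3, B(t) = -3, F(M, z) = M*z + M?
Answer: 1/45 ≈ 0.022222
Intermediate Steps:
F(M, z) = M + M*z
D(G, s) = -1 (D(G, s) = -1/3*3 = -1)
U = -20 (U = -8 + (3*(1 + 3))*(-1) = -8 + (3*4)*(-1) = -8 + 12*(-1) = -8 - 12 = -20)
x(a, c) = a**2 - 7*c
1/(U + x(B(6), -8)) = 1/(-20 + ((-3)**2 - 7*(-8))) = 1/(-20 + (9 + 56)) = 1/(-20 + 65) = 1/45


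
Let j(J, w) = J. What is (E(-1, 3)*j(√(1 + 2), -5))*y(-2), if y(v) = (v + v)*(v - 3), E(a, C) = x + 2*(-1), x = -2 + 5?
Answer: 20*√3 ≈ 34.641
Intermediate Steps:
x = 3
E(a, C) = 1 (E(a, C) = 3 + 2*(-1) = 3 - 2 = 1)
y(v) = 2*v*(-3 + v) (y(v) = (2*v)*(-3 + v) = 2*v*(-3 + v))
(E(-1, 3)*j(√(1 + 2), -5))*y(-2) = (1*√(1 + 2))*(2*(-2)*(-3 - 2)) = (1*√3)*(2*(-2)*(-5)) = √3*20 = 20*√3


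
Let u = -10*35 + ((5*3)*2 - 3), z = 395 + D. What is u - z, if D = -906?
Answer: 188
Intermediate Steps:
z = -511 (z = 395 - 906 = -511)
u = -323 (u = -350 + (15*2 - 3) = -350 + (30 - 3) = -350 + 27 = -323)
u - z = -323 - 1*(-511) = -323 + 511 = 188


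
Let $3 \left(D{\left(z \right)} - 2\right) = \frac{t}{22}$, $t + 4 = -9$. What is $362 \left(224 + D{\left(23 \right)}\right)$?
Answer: $\frac{2697443}{33} \approx 81741.0$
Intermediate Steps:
$t = -13$ ($t = -4 - 9 = -13$)
$D{\left(z \right)} = \frac{119}{66}$ ($D{\left(z \right)} = 2 + \frac{\left(-13\right) \frac{1}{22}}{3} = 2 + \frac{1}{3} \left(- \frac{13}{22}\right) = 2 - \frac{13}{66} = \frac{119}{66}$)
$362 \left(224 + D{\left(23 \right)}\right) = 362 \left(224 + \frac{119}{66}\right) = 362 \cdot \frac{14903}{66} = \frac{2697443}{33}$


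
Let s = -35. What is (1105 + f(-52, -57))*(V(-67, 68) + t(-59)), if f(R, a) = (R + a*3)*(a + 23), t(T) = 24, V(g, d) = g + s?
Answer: -677586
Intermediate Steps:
V(g, d) = -35 + g (V(g, d) = g - 35 = -35 + g)
f(R, a) = (23 + a)*(R + 3*a) (f(R, a) = (R + 3*a)*(23 + a) = (23 + a)*(R + 3*a))
(1105 + f(-52, -57))*(V(-67, 68) + t(-59)) = (1105 + (3*(-57)**2 + 23*(-52) + 69*(-57) - 52*(-57)))*((-35 - 67) + 24) = (1105 + (3*3249 - 1196 - 3933 + 2964))*(-102 + 24) = (1105 + (9747 - 1196 - 3933 + 2964))*(-78) = (1105 + 7582)*(-78) = 8687*(-78) = -677586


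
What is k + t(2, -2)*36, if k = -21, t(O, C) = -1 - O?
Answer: -129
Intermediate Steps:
k + t(2, -2)*36 = -21 + (-1 - 1*2)*36 = -21 + (-1 - 2)*36 = -21 - 3*36 = -21 - 108 = -129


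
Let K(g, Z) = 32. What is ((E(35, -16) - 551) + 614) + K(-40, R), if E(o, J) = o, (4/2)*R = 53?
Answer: 130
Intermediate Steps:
R = 53/2 (R = (½)*53 = 53/2 ≈ 26.500)
((E(35, -16) - 551) + 614) + K(-40, R) = ((35 - 551) + 614) + 32 = (-516 + 614) + 32 = 98 + 32 = 130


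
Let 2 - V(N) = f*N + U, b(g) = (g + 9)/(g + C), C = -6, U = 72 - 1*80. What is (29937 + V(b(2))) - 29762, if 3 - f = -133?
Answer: 559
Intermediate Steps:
U = -8 (U = 72 - 80 = -8)
f = 136 (f = 3 - 1*(-133) = 3 + 133 = 136)
b(g) = (9 + g)/(-6 + g) (b(g) = (g + 9)/(g - 6) = (9 + g)/(-6 + g))
V(N) = 10 - 136*N (V(N) = 2 - (136*N - 8) = 2 - (-8 + 136*N) = 2 + (8 - 136*N) = 10 - 136*N)
(29937 + V(b(2))) - 29762 = (29937 + (10 - 136*(9 + 2)/(-6 + 2))) - 29762 = (29937 + (10 - 136*11/(-4))) - 29762 = (29937 + (10 - (-34)*11)) - 29762 = (29937 + (10 - 136*(-11/4))) - 29762 = (29937 + (10 + 374)) - 29762 = (29937 + 384) - 29762 = 30321 - 29762 = 559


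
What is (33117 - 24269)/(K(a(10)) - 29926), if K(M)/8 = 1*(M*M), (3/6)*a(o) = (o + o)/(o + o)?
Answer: -4424/14947 ≈ -0.29598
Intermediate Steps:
a(o) = 2 (a(o) = 2*((o + o)/(o + o)) = 2*((2*o)/((2*o))) = 2*((2*o)*(1/(2*o))) = 2*1 = 2)
K(M) = 8*M**2 (K(M) = 8*(1*(M*M)) = 8*(1*M**2) = 8*M**2)
(33117 - 24269)/(K(a(10)) - 29926) = (33117 - 24269)/(8*2**2 - 29926) = 8848/(8*4 - 29926) = 8848/(32 - 29926) = 8848/(-29894) = 8848*(-1/29894) = -4424/14947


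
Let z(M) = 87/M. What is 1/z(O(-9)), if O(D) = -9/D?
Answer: 1/87 ≈ 0.011494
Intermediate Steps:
1/z(O(-9)) = 1/(87/((-9/(-9)))) = 1/(87/((-9*(-⅑)))) = 1/(87/1) = 1/(87*1) = 1/87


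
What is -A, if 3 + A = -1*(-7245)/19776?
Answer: 17361/6592 ≈ 2.6336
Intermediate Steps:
A = -17361/6592 (A = -3 - 1*(-7245)/19776 = -3 + 7245*(1/19776) = -3 + 2415/6592 = -17361/6592 ≈ -2.6336)
-A = -1*(-17361/6592) = 17361/6592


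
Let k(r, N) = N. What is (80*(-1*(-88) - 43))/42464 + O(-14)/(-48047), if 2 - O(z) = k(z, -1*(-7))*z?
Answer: 10545175/127516738 ≈ 0.082696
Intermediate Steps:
O(z) = 2 - 7*z (O(z) = 2 - (-1*(-7))*z = 2 - 7*z)
(80*(-1*(-88) - 43))/42464 + O(-14)/(-48047) = (80*(-1*(-88) - 43))/42464 + (2 - 7*(-14))/(-48047) = (80*(88 - 43))*(1/42464) + (2 + 98)*(-1/48047) = (80*45)*(1/42464) + 100*(-1/48047) = 3600*(1/42464) - 100/48047 = 225/2654 - 100/48047 = 10545175/127516738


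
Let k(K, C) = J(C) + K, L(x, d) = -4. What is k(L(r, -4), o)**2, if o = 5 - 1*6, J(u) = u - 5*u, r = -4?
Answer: 0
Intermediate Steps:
J(u) = -4*u
o = -1 (o = 5 - 6 = -1)
k(K, C) = K - 4*C (k(K, C) = -4*C + K = K - 4*C)
k(L(r, -4), o)**2 = (-4 - 4*(-1))**2 = (-4 + 4)**2 = 0**2 = 0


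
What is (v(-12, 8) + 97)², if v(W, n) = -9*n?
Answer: 625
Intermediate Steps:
(v(-12, 8) + 97)² = (-9*8 + 97)² = (-72 + 97)² = 25² = 625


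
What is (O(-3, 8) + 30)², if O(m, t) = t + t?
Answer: 2116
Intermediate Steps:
O(m, t) = 2*t
(O(-3, 8) + 30)² = (2*8 + 30)² = (16 + 30)² = 46² = 2116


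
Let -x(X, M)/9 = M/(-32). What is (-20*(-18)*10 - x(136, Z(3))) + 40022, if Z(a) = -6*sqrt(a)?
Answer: 43622 + 27*sqrt(3)/16 ≈ 43625.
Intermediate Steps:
x(X, M) = 9*M/32 (x(X, M) = -9*M/(-32) = -9*M*(-1)/32 = -(-9)*M/32 = 9*M/32)
(-20*(-18)*10 - x(136, Z(3))) + 40022 = (-20*(-18)*10 - 9*(-6*sqrt(3))/32) + 40022 = (360*10 - (-27)*sqrt(3)/16) + 40022 = (3600 + 27*sqrt(3)/16) + 40022 = 43622 + 27*sqrt(3)/16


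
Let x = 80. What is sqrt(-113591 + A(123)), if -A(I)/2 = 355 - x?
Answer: I*sqrt(114141) ≈ 337.85*I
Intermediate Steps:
A(I) = -550 (A(I) = -2*(355 - 1*80) = -2*(355 - 80) = -2*275 = -550)
sqrt(-113591 + A(123)) = sqrt(-113591 - 550) = sqrt(-114141) = I*sqrt(114141)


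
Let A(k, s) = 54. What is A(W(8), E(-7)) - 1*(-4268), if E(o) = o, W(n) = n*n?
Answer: 4322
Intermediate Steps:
W(n) = n²
A(W(8), E(-7)) - 1*(-4268) = 54 - 1*(-4268) = 54 + 4268 = 4322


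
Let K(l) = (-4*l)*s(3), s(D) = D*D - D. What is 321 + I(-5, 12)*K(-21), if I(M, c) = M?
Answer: -2199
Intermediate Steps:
s(D) = D² - D
K(l) = -24*l (K(l) = (-4*l)*(3*(-1 + 3)) = (-4*l)*(3*2) = -4*l*6 = -24*l)
321 + I(-5, 12)*K(-21) = 321 - (-120)*(-21) = 321 - 5*504 = 321 - 2520 = -2199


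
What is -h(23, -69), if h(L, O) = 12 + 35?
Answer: -47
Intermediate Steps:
h(L, O) = 47
-h(23, -69) = -1*47 = -47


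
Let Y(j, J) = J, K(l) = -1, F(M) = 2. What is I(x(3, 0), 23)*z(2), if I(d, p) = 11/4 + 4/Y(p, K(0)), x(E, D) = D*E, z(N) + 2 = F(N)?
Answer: 0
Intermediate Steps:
z(N) = 0 (z(N) = -2 + 2 = 0)
I(d, p) = -5/4 (I(d, p) = 11/4 + 4/(-1) = 11*(¼) + 4*(-1) = 11/4 - 4 = -5/4)
I(x(3, 0), 23)*z(2) = -5/4*0 = 0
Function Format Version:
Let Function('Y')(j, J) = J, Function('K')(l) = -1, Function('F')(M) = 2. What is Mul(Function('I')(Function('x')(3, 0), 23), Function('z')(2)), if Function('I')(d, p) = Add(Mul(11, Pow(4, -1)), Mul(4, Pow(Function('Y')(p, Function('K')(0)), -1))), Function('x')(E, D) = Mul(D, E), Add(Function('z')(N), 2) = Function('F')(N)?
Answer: 0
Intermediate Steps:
Function('z')(N) = 0 (Function('z')(N) = Add(-2, 2) = 0)
Function('I')(d, p) = Rational(-5, 4) (Function('I')(d, p) = Add(Mul(11, Pow(4, -1)), Mul(4, Pow(-1, -1))) = Add(Mul(11, Rational(1, 4)), Mul(4, -1)) = Add(Rational(11, 4), -4) = Rational(-5, 4))
Mul(Function('I')(Function('x')(3, 0), 23), Function('z')(2)) = Mul(Rational(-5, 4), 0) = 0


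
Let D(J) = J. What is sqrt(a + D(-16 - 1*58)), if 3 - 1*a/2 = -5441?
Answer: sqrt(10814) ≈ 103.99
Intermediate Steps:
a = 10888 (a = 6 - 2*(-5441) = 6 + 10882 = 10888)
sqrt(a + D(-16 - 1*58)) = sqrt(10888 + (-16 - 1*58)) = sqrt(10888 + (-16 - 58)) = sqrt(10888 - 74) = sqrt(10814)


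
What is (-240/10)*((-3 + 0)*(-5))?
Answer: -360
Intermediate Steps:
(-240/10)*((-3 + 0)*(-5)) = (-240/10)*(-3*(-5)) = -30*⅘*15 = -24*15 = -360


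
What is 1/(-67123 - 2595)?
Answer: -1/69718 ≈ -1.4344e-5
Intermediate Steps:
1/(-67123 - 2595) = 1/(-69718) = -1/69718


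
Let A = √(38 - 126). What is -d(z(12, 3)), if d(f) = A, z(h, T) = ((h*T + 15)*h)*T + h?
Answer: -2*I*√22 ≈ -9.3808*I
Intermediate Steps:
A = 2*I*√22 (A = √(-88) = 2*I*√22 ≈ 9.3808*I)
z(h, T) = h + T*h*(15 + T*h) (z(h, T) = ((T*h + 15)*h)*T + h = ((15 + T*h)*h)*T + h = (h*(15 + T*h))*T + h = T*h*(15 + T*h) + h = h + T*h*(15 + T*h))
d(f) = 2*I*√22
-d(z(12, 3)) = -2*I*√22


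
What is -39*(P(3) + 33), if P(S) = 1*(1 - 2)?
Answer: -1248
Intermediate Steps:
P(S) = -1 (P(S) = 1*(-1) = -1)
-39*(P(3) + 33) = -39*(-1 + 33) = -39*32 = -1248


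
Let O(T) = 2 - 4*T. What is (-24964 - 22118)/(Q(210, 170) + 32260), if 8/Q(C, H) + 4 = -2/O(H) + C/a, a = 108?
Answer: -98283675/67334614 ≈ -1.4596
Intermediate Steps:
Q(C, H) = 8/(-4 - 2/(2 - 4*H) + C/108) (Q(C, H) = 8/(-4 + (-2/(2 - 4*H) + C/108)) = 8/(-4 - 2/(2 - 4*H) + C/108))
(-24964 - 22118)/(Q(210, 170) + 32260) = (-24964 - 22118)/(864*(-1 + 2*170)/(540 - 864*170 + 210*(-1 + 2*170)) + 32260) = -47082/(864*(-1 + 340)/(540 - 146880 + 210*(-1 + 340)) + 32260) = -47082/(864*339/(540 - 146880 + 210*339) + 32260) = -47082/(864*339/(540 - 146880 + 71190) + 32260) = -47082/(864*339/(-75150) + 32260) = -47082/(864*(-1/75150)*339 + 32260) = -47082/(-16272/4175 + 32260) = -47082/134669228/4175 = -47082*4175/134669228 = -98283675/67334614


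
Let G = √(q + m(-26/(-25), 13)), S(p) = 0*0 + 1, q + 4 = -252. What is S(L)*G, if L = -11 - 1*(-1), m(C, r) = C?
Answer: I*√6374/5 ≈ 15.967*I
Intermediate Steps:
L = -10 (L = -11 + 1 = -10)
q = -256 (q = -4 - 252 = -256)
S(p) = 1 (S(p) = 0 + 1 = 1)
G = I*√6374/5 (G = √(-256 - 26/(-25)) = √(-256 - 26*(-1/25)) = √(-256 + 26/25) = √(-6374/25) = I*√6374/5 ≈ 15.967*I)
S(L)*G = 1*(I*√6374/5) = I*√6374/5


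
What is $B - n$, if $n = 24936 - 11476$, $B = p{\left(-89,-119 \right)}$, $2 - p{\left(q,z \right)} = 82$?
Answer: $-13540$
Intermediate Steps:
$p{\left(q,z \right)} = -80$ ($p{\left(q,z \right)} = 2 - 82 = -80$)
$B = -80$
$n = 13460$
$B - n = -80 - 13460 = -13540$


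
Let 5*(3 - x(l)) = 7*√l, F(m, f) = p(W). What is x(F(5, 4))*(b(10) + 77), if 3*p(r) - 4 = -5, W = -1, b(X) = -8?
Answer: 207 - 161*I*√3/5 ≈ 207.0 - 55.772*I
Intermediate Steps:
p(r) = -⅓ (p(r) = 4/3 + (⅓)*(-5) = 4/3 - 5/3 = -⅓)
F(m, f) = -⅓
x(l) = 3 - 7*√l/5
x(F(5, 4))*(b(10) + 77) = (3 - 7*I*√3/15)*(-8 + 77) = (3 - 7*I*√3/15)*69 = 207 - 161*I*√3/5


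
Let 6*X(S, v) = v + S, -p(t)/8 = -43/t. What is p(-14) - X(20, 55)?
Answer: -519/14 ≈ -37.071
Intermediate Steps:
p(t) = 344/t (p(t) = -(-344)/t = 344/t)
X(S, v) = S/6 + v/6 (X(S, v) = (v + S)/6 = (S + v)/6 = S/6 + v/6)
p(-14) - X(20, 55) = 344/(-14) - ((⅙)*20 + (⅙)*55) = 344*(-1/14) - (10/3 + 55/6) = -172/7 - 1*25/2 = -172/7 - 25/2 = -519/14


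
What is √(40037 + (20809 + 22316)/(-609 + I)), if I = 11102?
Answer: √4408648283438/10493 ≈ 200.10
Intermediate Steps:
√(40037 + (20809 + 22316)/(-609 + I)) = √(40037 + (20809 + 22316)/(-609 + 11102)) = √(40037 + 43125/10493) = √(420151366/10493) = √4408648283438/10493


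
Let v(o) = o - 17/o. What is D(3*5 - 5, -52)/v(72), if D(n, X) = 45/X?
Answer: -810/67171 ≈ -0.012059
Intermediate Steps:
v(o) = o - 17/o
D(3*5 - 5, -52)/v(72) = (45/(-52))/(72 - 17/72) = (45*(-1/52))/(72 - 17*1/72) = -45/(52*(72 - 17/72)) = -45/(52*5167/72) = -45/52*72/5167 = -810/67171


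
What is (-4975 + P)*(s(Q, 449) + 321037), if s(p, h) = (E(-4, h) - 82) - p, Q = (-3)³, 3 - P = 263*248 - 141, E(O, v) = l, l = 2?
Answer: -22486534120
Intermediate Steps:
E(O, v) = 2
P = -65080 (P = 3 - (263*248 - 141) = 3 - (65224 - 141) = 3 - 1*65083 = 3 - 65083 = -65080)
Q = -27
s(p, h) = -80 - p (s(p, h) = (2 - 82) - p = -80 - p)
(-4975 + P)*(s(Q, 449) + 321037) = (-4975 - 65080)*((-80 - 1*(-27)) + 321037) = -70055*((-80 + 27) + 321037) = -70055*(-53 + 321037) = -70055*320984 = -22486534120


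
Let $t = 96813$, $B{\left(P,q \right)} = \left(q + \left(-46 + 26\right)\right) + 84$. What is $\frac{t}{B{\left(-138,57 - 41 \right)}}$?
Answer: $\frac{96813}{80} \approx 1210.2$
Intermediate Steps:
$B{\left(P,q \right)} = 64 + q$ ($B{\left(P,q \right)} = \left(q - 20\right) + 84 = \left(-20 + q\right) + 84 = 64 + q$)
$\frac{t}{B{\left(-138,57 - 41 \right)}} = \frac{96813}{64 + \left(57 - 41\right)} = \frac{96813}{64 + 16} = \frac{96813}{80}$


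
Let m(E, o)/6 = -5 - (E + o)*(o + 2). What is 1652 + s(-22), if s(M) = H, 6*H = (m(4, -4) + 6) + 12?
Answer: 1650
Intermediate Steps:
m(E, o) = -30 - 6*(2 + o)*(E + o) (m(E, o) = 6*(-5 - (E + o)*(o + 2)) = 6*(-5 - (E + o)*(2 + o)) = 6*(-5 - (2 + o)*(E + o)) = -30 - 6*(2 + o)*(E + o))
H = -2 (H = (((-30 - 12*4 - 12*(-4) - 6*(-4)**2 - 6*4*(-4)) + 6) + 12)/6 = (((-30 - 48 + 48 - 6*16 + 96) + 6) + 12)/6 = (((-30 - 48 + 48 - 96 + 96) + 6) + 12)/6 = ((-30 + 6) + 12)/6 = (-24 + 12)/6 = (1/6)*(-12) = -2)
s(M) = -2
1652 + s(-22) = 1652 - 2 = 1650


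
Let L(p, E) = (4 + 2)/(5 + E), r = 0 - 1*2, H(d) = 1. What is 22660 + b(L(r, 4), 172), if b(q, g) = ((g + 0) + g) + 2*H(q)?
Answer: 23006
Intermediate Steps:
r = -2 (r = 0 - 2 = -2)
L(p, E) = 6/(5 + E)
b(q, g) = 2 + 2*g (b(q, g) = ((g + 0) + g) + 2*1 = (g + g) + 2 = 2*g + 2 = 2 + 2*g)
22660 + b(L(r, 4), 172) = 22660 + (2 + 2*172) = 22660 + (2 + 344) = 22660 + 346 = 23006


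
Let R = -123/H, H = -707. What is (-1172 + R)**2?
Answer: 686380767361/499849 ≈ 1.3732e+6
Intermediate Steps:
R = 123/707 (R = -123/(-707) = -123*(-1/707) = 123/707 ≈ 0.17397)
(-1172 + R)**2 = (-1172 + 123/707)**2 = (-828481/707)**2 = 686380767361/499849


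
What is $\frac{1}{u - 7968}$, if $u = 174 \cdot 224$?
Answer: $\frac{1}{31008} \approx 3.225 \cdot 10^{-5}$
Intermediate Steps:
$u = 38976$
$\frac{1}{u - 7968} = \frac{1}{38976 - 7968} = \frac{1}{31008}$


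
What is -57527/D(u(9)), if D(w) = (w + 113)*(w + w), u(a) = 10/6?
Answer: -517743/3440 ≈ -150.51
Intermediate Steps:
u(a) = 5/3 (u(a) = 10*(⅙) = 5/3)
D(w) = 2*w*(113 + w) (D(w) = (113 + w)*(2*w) = 2*w*(113 + w))
-57527/D(u(9)) = -57527*3/(10*(113 + 5/3)) = -57527/(2*(5/3)*(344/3)) = -57527/3440/9 = -57527*9/3440 = -517743/3440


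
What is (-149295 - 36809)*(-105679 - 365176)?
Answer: 87627998920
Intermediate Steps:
(-149295 - 36809)*(-105679 - 365176) = -186104*(-470855) = 87627998920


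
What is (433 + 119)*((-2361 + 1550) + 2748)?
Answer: 1069224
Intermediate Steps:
(433 + 119)*((-2361 + 1550) + 2748) = 552*(-811 + 2748) = 552*1937 = 1069224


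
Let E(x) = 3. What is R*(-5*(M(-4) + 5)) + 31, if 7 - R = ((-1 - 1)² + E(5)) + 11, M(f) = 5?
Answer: 581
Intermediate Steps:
R = -11 (R = 7 - (((-1 - 1)² + 3) + 11) = 7 - (((-2)² + 3) + 11) = 7 - ((4 + 3) + 11) = 7 - (7 + 11) = 7 - 1*18 = 7 - 18 = -11)
R*(-5*(M(-4) + 5)) + 31 = -(-55)*(5 + 5) + 31 = -(-55)*10 + 31 = -11*(-50) + 31 = 550 + 31 = 581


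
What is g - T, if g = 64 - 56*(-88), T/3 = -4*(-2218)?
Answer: -21624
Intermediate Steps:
T = 26616 (T = 3*(-4*(-2218)) = 3*8872 = 26616)
g = 4992 (g = 64 + 4928 = 4992)
g - T = 4992 - 1*26616 = 4992 - 26616 = -21624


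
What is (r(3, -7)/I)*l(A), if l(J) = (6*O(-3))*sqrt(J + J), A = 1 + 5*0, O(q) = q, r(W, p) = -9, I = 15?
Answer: 54*sqrt(2)/5 ≈ 15.273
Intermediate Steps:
A = 1 (A = 1 + 0 = 1)
l(J) = -18*sqrt(2)*sqrt(J) (l(J) = (6*(-3))*sqrt(J + J) = -18*sqrt(2)*sqrt(J))
(r(3, -7)/I)*l(A) = (-9/15)*(-18*sqrt(2)*sqrt(1)) = (-9*1/15)*(-18*sqrt(2)*1) = -(-54)*sqrt(2)/5 = 54*sqrt(2)/5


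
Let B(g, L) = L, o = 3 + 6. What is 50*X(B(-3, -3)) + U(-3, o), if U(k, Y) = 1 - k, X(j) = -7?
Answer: -346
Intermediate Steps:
o = 9
50*X(B(-3, -3)) + U(-3, o) = 50*(-7) + (1 - 1*(-3)) = -350 + (1 + 3) = -350 + 4 = -346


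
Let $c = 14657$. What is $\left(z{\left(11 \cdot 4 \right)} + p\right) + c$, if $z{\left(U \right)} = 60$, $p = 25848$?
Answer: $40565$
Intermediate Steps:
$\left(z{\left(11 \cdot 4 \right)} + p\right) + c = \left(60 + 25848\right) + 14657 = 25908 + 14657 = 40565$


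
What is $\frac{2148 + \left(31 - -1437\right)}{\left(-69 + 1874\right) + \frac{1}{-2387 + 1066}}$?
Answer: $\frac{1194184}{596101} \approx 2.0033$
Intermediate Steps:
$\frac{2148 + \left(31 - -1437\right)}{\left(-69 + 1874\right) + \frac{1}{-2387 + 1066}} = \frac{2148 + \left(31 + 1437\right)}{1805 + \frac{1}{-1321}} = \frac{2148 + 1468}{1805 - \frac{1}{1321}} = \frac{3616}{\frac{2384404}{1321}} = 3616 \cdot \frac{1321}{2384404} = \frac{1194184}{596101}$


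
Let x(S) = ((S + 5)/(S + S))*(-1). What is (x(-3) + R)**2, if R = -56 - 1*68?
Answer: 137641/9 ≈ 15293.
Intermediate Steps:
R = -124 (R = -56 - 68 = -124)
x(S) = -(5 + S)/(2*S) (x(S) = ((5 + S)/((2*S)))*(-1) = ((5 + S)*(1/(2*S)))*(-1) = ((5 + S)/(2*S))*(-1) = -(5 + S)/(2*S))
(x(-3) + R)**2 = ((1/2)*(-5 - 1*(-3))/(-3) - 124)**2 = ((1/2)*(-1/3)*(-5 + 3) - 124)**2 = ((1/2)*(-1/3)*(-2) - 124)**2 = (1/3 - 124)**2 = (-371/3)**2 = 137641/9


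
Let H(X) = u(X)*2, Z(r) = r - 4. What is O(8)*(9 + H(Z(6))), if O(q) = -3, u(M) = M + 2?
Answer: -51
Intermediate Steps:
u(M) = 2 + M
Z(r) = -4 + r
H(X) = 4 + 2*X (H(X) = (2 + X)*2 = 4 + 2*X)
O(8)*(9 + H(Z(6))) = -3*(9 + (4 + 2*(-4 + 6))) = -3*(9 + (4 + 2*2)) = -3*(9 + (4 + 4)) = -3*(9 + 8) = -3*17 = -51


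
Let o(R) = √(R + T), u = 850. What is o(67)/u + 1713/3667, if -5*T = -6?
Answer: 1713/3667 + √1705/4250 ≈ 0.47686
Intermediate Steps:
T = 6/5 (T = -⅕*(-6) = 6/5 ≈ 1.2000)
o(R) = √(6/5 + R) (o(R) = √(R + 6/5) = √(6/5 + R))
o(67)/u + 1713/3667 = (√(30 + 25*67)/5)/850 + 1713/3667 = (√(30 + 1675)/5)*(1/850) + 1713*(1/3667) = (√1705/5)*(1/850) + 1713/3667 = √1705/4250 + 1713/3667 = 1713/3667 + √1705/4250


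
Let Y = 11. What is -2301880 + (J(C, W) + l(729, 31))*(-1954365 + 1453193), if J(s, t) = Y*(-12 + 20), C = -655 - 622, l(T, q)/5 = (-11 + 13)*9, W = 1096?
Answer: -91510496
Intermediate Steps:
l(T, q) = 90 (l(T, q) = 5*((-11 + 13)*9) = 5*(2*9) = 5*18 = 90)
C = -1277
J(s, t) = 88 (J(s, t) = 11*(-12 + 20) = 11*8 = 88)
-2301880 + (J(C, W) + l(729, 31))*(-1954365 + 1453193) = -2301880 + (88 + 90)*(-1954365 + 1453193) = -2301880 + 178*(-501172) = -2301880 - 89208616 = -91510496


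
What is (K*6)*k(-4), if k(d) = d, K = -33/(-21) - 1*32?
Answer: 5112/7 ≈ 730.29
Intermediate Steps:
K = -213/7 (K = -33*(-1/21) - 32 = 11/7 - 32 = -213/7 ≈ -30.429)
(K*6)*k(-4) = -213/7*6*(-4) = -1278/7*(-4) = 5112/7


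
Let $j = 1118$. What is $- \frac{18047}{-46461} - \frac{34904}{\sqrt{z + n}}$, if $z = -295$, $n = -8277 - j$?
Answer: $\frac{18047}{46461} + \frac{17452 i \sqrt{9690}}{4845} \approx 0.38843 + 354.58 i$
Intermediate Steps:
$n = -9395$ ($n = -8277 - 1118 = -9395$)
$- \frac{18047}{-46461} - \frac{34904}{\sqrt{z + n}} = - \frac{18047}{-46461} - \frac{34904}{\sqrt{-295 - 9395}} = \left(-18047\right) \left(- \frac{1}{46461}\right) - \frac{34904}{\sqrt{-9690}} = \frac{18047}{46461} - \frac{34904}{i \sqrt{9690}} = \frac{18047}{46461} - 34904 \left(- \frac{i \sqrt{9690}}{9690}\right) = \frac{18047}{46461} + \frac{17452 i \sqrt{9690}}{4845}$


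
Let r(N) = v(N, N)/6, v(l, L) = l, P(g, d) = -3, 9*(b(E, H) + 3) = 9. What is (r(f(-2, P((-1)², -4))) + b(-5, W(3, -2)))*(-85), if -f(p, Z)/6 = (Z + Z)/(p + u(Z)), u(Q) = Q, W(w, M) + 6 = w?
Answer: 272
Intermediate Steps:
W(w, M) = -6 + w
b(E, H) = -2 (b(E, H) = -3 + (⅑)*9 = -3 + 1 = -2)
f(p, Z) = -12*Z/(Z + p) (f(p, Z) = -6*(Z + Z)/(p + Z) = -6*2*Z/(Z + p) = -12*Z/(Z + p))
r(N) = N/6
(r(f(-2, P((-1)², -4))) + b(-5, W(3, -2)))*(-85) = ((-12*(-3)/(-3 - 2))/6 - 2)*(-85) = ((-12*(-3)/(-5))/6 - 2)*(-85) = ((-12*(-3)*(-⅕))/6 - 2)*(-85) = ((⅙)*(-36/5) - 2)*(-85) = (-6/5 - 2)*(-85) = -16/5*(-85) = 272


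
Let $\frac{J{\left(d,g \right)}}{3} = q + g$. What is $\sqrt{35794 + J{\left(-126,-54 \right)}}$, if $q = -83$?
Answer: $\sqrt{35383} \approx 188.1$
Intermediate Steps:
$J{\left(d,g \right)} = -249 + 3 g$ ($J{\left(d,g \right)} = 3 \left(-83 + g\right) = -249 + 3 g$)
$\sqrt{35794 + J{\left(-126,-54 \right)}} = \sqrt{35794 + \left(-249 + 3 \left(-54\right)\right)} = \sqrt{35794 - 411} = \sqrt{35383}$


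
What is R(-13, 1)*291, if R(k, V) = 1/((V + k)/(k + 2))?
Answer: 1067/4 ≈ 266.75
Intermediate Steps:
R(k, V) = (2 + k)/(V + k) (R(k, V) = 1/((V + k)/(2 + k)) = (2 + k)/(V + k))
R(-13, 1)*291 = ((2 - 13)/(1 - 13))*291 = (-11/(-12))*291 = -1/12*(-11)*291 = (11/12)*291 = 1067/4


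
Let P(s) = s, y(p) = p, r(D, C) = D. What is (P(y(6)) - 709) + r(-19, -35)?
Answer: -722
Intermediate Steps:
(P(y(6)) - 709) + r(-19, -35) = (6 - 709) - 19 = -703 - 19 = -722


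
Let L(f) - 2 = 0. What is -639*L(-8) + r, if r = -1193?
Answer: -2471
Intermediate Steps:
L(f) = 2 (L(f) = 2 + 0 = 2)
-639*L(-8) + r = -639*2 - 1193 = -1278 - 1193 = -2471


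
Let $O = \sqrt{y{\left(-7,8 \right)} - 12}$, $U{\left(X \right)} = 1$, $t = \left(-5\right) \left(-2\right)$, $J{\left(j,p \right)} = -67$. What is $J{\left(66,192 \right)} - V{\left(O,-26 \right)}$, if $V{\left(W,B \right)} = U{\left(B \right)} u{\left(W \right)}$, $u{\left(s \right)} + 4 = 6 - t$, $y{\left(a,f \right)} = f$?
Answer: $-59$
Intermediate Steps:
$t = 10$
$O = 2 i$ ($O = \sqrt{8 - 12} = \sqrt{-4} = 2 i \approx 2.0 i$)
$u{\left(s \right)} = -8$ ($u{\left(s \right)} = -4 + \left(6 - 10\right) = -4 - 4 = -8$)
$V{\left(W,B \right)} = -8$ ($V{\left(W,B \right)} = 1 \left(-8\right) = -8$)
$J{\left(66,192 \right)} - V{\left(O,-26 \right)} = -67 - -8 = -67 + 8 = -59$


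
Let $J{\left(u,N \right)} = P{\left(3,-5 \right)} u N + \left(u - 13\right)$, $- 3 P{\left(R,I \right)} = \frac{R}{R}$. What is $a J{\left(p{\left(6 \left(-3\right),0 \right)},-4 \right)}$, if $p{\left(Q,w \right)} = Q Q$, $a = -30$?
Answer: $-22290$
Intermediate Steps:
$P{\left(R,I \right)} = - \frac{1}{3}$ ($P{\left(R,I \right)} = - \frac{R \frac{1}{R}}{3} = \left(- \frac{1}{3}\right) 1 = - \frac{1}{3}$)
$p{\left(Q,w \right)} = Q^{2}$
$J{\left(u,N \right)} = -13 + u - \frac{N u}{3}$ ($J{\left(u,N \right)} = - \frac{u}{3} N + \left(u - 13\right) = - \frac{N u}{3} + \left(u - 13\right) = - \frac{N u}{3} + \left(-13 + u\right) = -13 + u - \frac{N u}{3}$)
$a J{\left(p{\left(6 \left(-3\right),0 \right)},-4 \right)} = - 30 \left(-13 + \left(6 \left(-3\right)\right)^{2} - - \frac{4 \left(6 \left(-3\right)\right)^{2}}{3}\right) = - 30 \left(-13 + \left(-18\right)^{2} - - \frac{4 \left(-18\right)^{2}}{3}\right) = - 30 \left(-13 + 324 - \left(- \frac{4}{3}\right) 324\right) = - 30 \left(-13 + 324 + 432\right) = \left(-30\right) 743 = -22290$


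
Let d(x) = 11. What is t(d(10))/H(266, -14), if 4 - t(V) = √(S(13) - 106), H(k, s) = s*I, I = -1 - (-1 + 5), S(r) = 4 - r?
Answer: 2/35 - I*√115/70 ≈ 0.057143 - 0.1532*I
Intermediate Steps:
I = -5 (I = -1 - 1*4 = -1 - 4 = -5)
H(k, s) = -5*s (H(k, s) = s*(-5) = -5*s)
t(V) = 4 - I*√115 (t(V) = 4 - √((4 - 1*13) - 106) = 4 - √((4 - 13) - 106) = 4 - √(-9 - 106) = 4 - √(-115) = 4 - I*√115)
t(d(10))/H(266, -14) = (4 - I*√115)/((-5*(-14))) = (4 - I*√115)/70 = (4 - I*√115)*(1/70) = 2/35 - I*√115/70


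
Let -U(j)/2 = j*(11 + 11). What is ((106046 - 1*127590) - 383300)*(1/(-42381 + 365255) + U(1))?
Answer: 2875699034010/161437 ≈ 1.7813e+7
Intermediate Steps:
U(j) = -44*j (U(j) = -2*j*(11 + 11) = -2*j*22 = -44*j)
((106046 - 1*127590) - 383300)*(1/(-42381 + 365255) + U(1)) = ((106046 - 1*127590) - 383300)*(1/(-42381 + 365255) - 44*1) = ((106046 - 127590) - 383300)*(1/322874 - 44) = (-21544 - 383300)*(1/322874 - 44) = -404844*(-14206455/322874) = 2875699034010/161437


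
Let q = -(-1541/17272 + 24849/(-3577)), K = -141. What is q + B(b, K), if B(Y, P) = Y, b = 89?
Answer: 5933297101/61781944 ≈ 96.036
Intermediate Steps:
q = 434704085/61781944 (q = -(-1541*1/17272 + 24849*(-1/3577)) = -(-1541/17272 - 24849/3577) = -1*(-434704085/61781944) = 434704085/61781944 ≈ 7.0361)
q + B(b, K) = 434704085/61781944 + 89 = 5933297101/61781944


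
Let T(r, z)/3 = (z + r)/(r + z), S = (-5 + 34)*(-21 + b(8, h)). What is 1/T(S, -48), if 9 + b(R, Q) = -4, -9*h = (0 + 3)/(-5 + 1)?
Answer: 1/3 ≈ 0.33333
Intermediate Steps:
h = 1/12 (h = -(0 + 3)/(9*(-5 + 1)) = -1/(3*(-4)) = -(-1)/(3*4) = -1/9*(-3/4) = 1/12 ≈ 0.083333)
b(R, Q) = -13 (b(R, Q) = -9 - 4 = -13)
S = -986 (S = (-5 + 34)*(-21 - 13) = 29*(-34) = -986)
T(r, z) = 3 (T(r, z) = 3*((z + r)/(r + z)) = 3*((r + z)/(r + z)) = 3*1 = 3)
1/T(S, -48) = 1/3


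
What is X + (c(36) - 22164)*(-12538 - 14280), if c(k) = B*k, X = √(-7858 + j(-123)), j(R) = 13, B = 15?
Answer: 579912432 + I*√7845 ≈ 5.7991e+8 + 88.572*I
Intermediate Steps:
X = I*√7845 (X = √(-7858 + 13) = √(-7845) = I*√7845 ≈ 88.572*I)
c(k) = 15*k
X + (c(36) - 22164)*(-12538 - 14280) = I*√7845 + (15*36 - 22164)*(-12538 - 14280) = I*√7845 + (540 - 22164)*(-26818) = I*√7845 - 21624*(-26818) = I*√7845 + 579912432 = 579912432 + I*√7845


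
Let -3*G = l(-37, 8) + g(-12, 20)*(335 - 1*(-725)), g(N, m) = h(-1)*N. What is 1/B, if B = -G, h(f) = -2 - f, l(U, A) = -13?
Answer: 3/12707 ≈ 0.00023609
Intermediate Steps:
g(N, m) = -N (g(N, m) = (-2 - 1*(-1))*N = (-2 + 1)*N = -N)
G = -12707/3 (G = -(-13 + (-1*(-12))*(335 - 1*(-725)))/3 = -(-13 + 12*(335 + 725))/3 = -(-13 + 12*1060)/3 = -(-13 + 12720)/3 = -⅓*12707 = -12707/3 ≈ -4235.7)
B = 12707/3 (B = -1*(-12707/3) = 12707/3 ≈ 4235.7)
1/B = 1/(12707/3) = 3/12707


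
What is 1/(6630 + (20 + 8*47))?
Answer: 1/7026 ≈ 0.00014233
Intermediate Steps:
1/(6630 + (20 + 8*47)) = 1/(6630 + (20 + 376)) = 1/(6630 + 396) = 1/7026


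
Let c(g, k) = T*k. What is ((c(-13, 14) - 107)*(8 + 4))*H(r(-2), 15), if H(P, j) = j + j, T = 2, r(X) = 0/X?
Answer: -28440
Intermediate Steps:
r(X) = 0
c(g, k) = 2*k
H(P, j) = 2*j
((c(-13, 14) - 107)*(8 + 4))*H(r(-2), 15) = ((2*14 - 107)*(8 + 4))*(2*15) = ((28 - 107)*12)*30 = -79*12*30 = -948*30 = -28440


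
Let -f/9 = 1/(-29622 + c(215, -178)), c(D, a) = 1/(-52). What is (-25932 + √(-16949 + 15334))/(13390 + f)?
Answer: -19972113270/10312610009 + 1540345*I*√1615/20625220018 ≈ -1.9367 + 0.0030013*I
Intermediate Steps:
c(D, a) = -1/52
f = 468/1540345 (f = -9/(-29622 - 1/52) = -9/(-1540345/52) = -9*(-52/1540345) = 468/1540345 ≈ 0.00030383)
(-25932 + √(-16949 + 15334))/(13390 + f) = (-25932 + √(-16949 + 15334))/(13390 + 468/1540345) = (-25932 + √(-1615))/(20625220018/1540345) = (-25932 + I*√1615)*(1540345/20625220018) = -19972113270/10312610009 + 1540345*I*√1615/20625220018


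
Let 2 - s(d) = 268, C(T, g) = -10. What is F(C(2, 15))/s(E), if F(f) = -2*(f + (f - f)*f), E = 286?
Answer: -10/133 ≈ -0.075188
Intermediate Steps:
s(d) = -266 (s(d) = 2 - 1*268 = 2 - 268 = -266)
F(f) = -2*f (F(f) = -2*(f + 0*f) = -2*(f + 0) = -2*f)
F(C(2, 15))/s(E) = -2*(-10)/(-266) = 20*(-1/266) = -10/133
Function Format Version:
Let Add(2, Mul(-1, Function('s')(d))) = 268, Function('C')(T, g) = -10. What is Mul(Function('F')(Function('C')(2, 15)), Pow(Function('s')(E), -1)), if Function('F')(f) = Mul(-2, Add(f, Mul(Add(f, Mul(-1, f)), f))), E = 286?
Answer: Rational(-10, 133) ≈ -0.075188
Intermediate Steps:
Function('s')(d) = -266 (Function('s')(d) = Add(2, Mul(-1, 268)) = Add(2, -268) = -266)
Function('F')(f) = Mul(-2, f) (Function('F')(f) = Mul(-2, Add(f, Mul(0, f))) = Mul(-2, Add(f, 0)) = Mul(-2, f))
Mul(Function('F')(Function('C')(2, 15)), Pow(Function('s')(E), -1)) = Mul(Mul(-2, -10), Pow(-266, -1)) = Mul(20, Rational(-1, 266)) = Rational(-10, 133)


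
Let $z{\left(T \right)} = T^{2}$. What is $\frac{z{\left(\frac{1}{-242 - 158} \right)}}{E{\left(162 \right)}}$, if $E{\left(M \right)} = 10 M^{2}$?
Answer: $\frac{1}{41990400000} \approx 2.3815 \cdot 10^{-11}$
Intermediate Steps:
$\frac{z{\left(\frac{1}{-242 - 158} \right)}}{E{\left(162 \right)}} = \frac{\left(\frac{1}{-242 - 158}\right)^{2}}{10 \cdot 162^{2}} = \frac{\left(\frac{1}{-400}\right)^{2}}{10 \cdot 26244} = \frac{\left(- \frac{1}{400}\right)^{2}}{262440} = \frac{1}{160000} \cdot \frac{1}{262440} = \frac{1}{41990400000}$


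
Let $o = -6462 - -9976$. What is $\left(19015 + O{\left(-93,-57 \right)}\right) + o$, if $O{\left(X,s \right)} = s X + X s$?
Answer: $33131$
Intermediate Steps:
$O{\left(X,s \right)} = 2 X s$ ($O{\left(X,s \right)} = X s + X s = 2 X s$)
$o = 3514$ ($o = -6462 + 9976 = 3514$)
$\left(19015 + O{\left(-93,-57 \right)}\right) + o = \left(19015 + 2 \left(-93\right) \left(-57\right)\right) + 3514 = \left(19015 + 10602\right) + 3514 = 29617 + 3514 = 33131$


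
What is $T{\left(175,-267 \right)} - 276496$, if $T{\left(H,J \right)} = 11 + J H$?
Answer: $-323210$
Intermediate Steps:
$T{\left(H,J \right)} = 11 + H J$
$T{\left(175,-267 \right)} - 276496 = \left(11 + 175 \left(-267\right)\right) - 276496 = \left(11 - 46725\right) - 276496 = -46714 - 276496 = -323210$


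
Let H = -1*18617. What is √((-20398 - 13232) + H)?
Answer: I*√52247 ≈ 228.58*I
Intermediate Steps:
H = -18617
√((-20398 - 13232) + H) = √((-20398 - 13232) - 18617) = √(-33630 - 18617) = √(-52247) = I*√52247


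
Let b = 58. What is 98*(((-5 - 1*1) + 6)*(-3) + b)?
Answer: 5684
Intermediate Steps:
98*(((-5 - 1*1) + 6)*(-3) + b) = 98*(((-5 - 1*1) + 6)*(-3) + 58) = 98*(((-5 - 1) + 6)*(-3) + 58) = 98*((-6 + 6)*(-3) + 58) = 98*(0*(-3) + 58) = 98*(0 + 58) = 98*58 = 5684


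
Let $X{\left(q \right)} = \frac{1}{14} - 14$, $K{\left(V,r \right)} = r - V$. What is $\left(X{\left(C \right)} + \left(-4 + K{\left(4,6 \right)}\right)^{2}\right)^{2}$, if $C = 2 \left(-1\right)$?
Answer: $\frac{19321}{196} \approx 98.577$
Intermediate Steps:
$C = -2$
$X{\left(q \right)} = - \frac{195}{14}$ ($X{\left(q \right)} = \frac{1}{14} - 14 = - \frac{195}{14}$)
$\left(X{\left(C \right)} + \left(-4 + K{\left(4,6 \right)}\right)^{2}\right)^{2} = \left(- \frac{195}{14} + \left(-4 + \left(6 - 4\right)\right)^{2}\right)^{2} = \left(- \frac{195}{14} + \left(-4 + 2\right)^{2}\right)^{2} = \left(- \frac{195}{14} + \left(-2\right)^{2}\right)^{2} = \left(- \frac{195}{14} + 4\right)^{2} = \left(- \frac{139}{14}\right)^{2} = \frac{19321}{196}$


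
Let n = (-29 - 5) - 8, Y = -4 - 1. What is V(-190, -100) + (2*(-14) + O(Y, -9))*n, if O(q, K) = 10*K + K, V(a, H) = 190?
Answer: 5524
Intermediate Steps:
Y = -5
n = -42 (n = -34 - 8 = -42)
O(q, K) = 11*K
V(-190, -100) + (2*(-14) + O(Y, -9))*n = 190 + (2*(-14) + 11*(-9))*(-42) = 190 + (-28 - 99)*(-42) = 190 - 127*(-42) = 190 + 5334 = 5524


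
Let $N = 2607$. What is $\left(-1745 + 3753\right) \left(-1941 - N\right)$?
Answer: $-9132384$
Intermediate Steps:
$\left(-1745 + 3753\right) \left(-1941 - N\right) = \left(-1745 + 3753\right) \left(-1941 - 2607\right) = 2008 \left(-1941 - 2607\right) = 2008 \left(-4548\right) = -9132384$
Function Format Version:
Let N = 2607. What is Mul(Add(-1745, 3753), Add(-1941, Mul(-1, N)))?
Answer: -9132384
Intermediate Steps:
Mul(Add(-1745, 3753), Add(-1941, Mul(-1, N))) = Mul(Add(-1745, 3753), Add(-1941, Mul(-1, 2607))) = Mul(2008, Add(-1941, -2607)) = Mul(2008, -4548) = -9132384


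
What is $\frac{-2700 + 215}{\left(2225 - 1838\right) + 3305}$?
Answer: $- \frac{35}{52} \approx -0.67308$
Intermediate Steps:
$\frac{-2700 + 215}{\left(2225 - 1838\right) + 3305} = - \frac{2485}{\left(2225 - 1838\right) + 3305} = - \frac{2485}{387 + 3305} = - \frac{2485}{3692} = \left(-2485\right) \frac{1}{3692} = - \frac{35}{52}$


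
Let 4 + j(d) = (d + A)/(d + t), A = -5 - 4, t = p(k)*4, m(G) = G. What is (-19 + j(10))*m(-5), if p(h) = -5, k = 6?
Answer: 231/2 ≈ 115.50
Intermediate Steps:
t = -20 (t = -5*4 = -20)
A = -9
j(d) = -4 + (-9 + d)/(-20 + d) (j(d) = -4 + (d - 9)/(d - 20) = -4 + (-9 + d)/(-20 + d))
(-19 + j(10))*m(-5) = (-19 + (71 - 3*10)/(-20 + 10))*(-5) = (-19 + (71 - 30)/(-10))*(-5) = (-19 - 1/10*41)*(-5) = (-19 - 41/10)*(-5) = -231/10*(-5) = 231/2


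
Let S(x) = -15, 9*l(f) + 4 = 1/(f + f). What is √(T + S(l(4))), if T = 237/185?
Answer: 3*I*√52170/185 ≈ 3.7039*I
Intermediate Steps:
l(f) = -4/9 + 1/(18*f) (l(f) = -4/9 + 1/(9*(f + f)) = -4/9 + 1/(9*((2*f))) = -4/9 + (1/(2*f))/9 = -4/9 + 1/(18*f))
T = 237/185 (T = 237*(1/185) = 237/185 ≈ 1.2811)
√(T + S(l(4))) = √(237/185 - 15) = √(-2538/185) = 3*I*√52170/185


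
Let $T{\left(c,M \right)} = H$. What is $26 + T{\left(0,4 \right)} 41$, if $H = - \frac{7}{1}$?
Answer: $-261$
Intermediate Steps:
$H = -7$ ($H = \left(-7\right) 1 = -7$)
$T{\left(c,M \right)} = -7$
$26 + T{\left(0,4 \right)} 41 = 26 - 287 = -261$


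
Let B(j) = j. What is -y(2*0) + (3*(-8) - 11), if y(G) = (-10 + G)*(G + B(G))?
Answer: -35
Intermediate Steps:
y(G) = 2*G*(-10 + G) (y(G) = (-10 + G)*(G + G) = (-10 + G)*(2*G) = 2*G*(-10 + G))
-y(2*0) + (3*(-8) - 11) = -2*2*0*(-10 + 2*0) + (3*(-8) - 11) = -2*0*(-10 + 0) + (-24 - 11) = -2*0*(-10) - 35 = -1*0 - 35 = 0 - 35 = -35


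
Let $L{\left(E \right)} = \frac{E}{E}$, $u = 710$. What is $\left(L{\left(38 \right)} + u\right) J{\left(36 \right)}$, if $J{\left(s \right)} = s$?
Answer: $25596$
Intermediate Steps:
$L{\left(E \right)} = 1$
$\left(L{\left(38 \right)} + u\right) J{\left(36 \right)} = \left(1 + 710\right) 36 = 711 \cdot 36 = 25596$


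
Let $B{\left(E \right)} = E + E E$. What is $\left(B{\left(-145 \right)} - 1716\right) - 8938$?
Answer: $10226$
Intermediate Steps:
$B{\left(E \right)} = E + E^{2}$
$\left(B{\left(-145 \right)} - 1716\right) - 8938 = \left(- 145 \left(1 - 145\right) - 1716\right) - 8938 = \left(\left(-145\right) \left(-144\right) - 1716\right) - 8938 = \left(20880 - 1716\right) - 8938 = 19164 - 8938 = 10226$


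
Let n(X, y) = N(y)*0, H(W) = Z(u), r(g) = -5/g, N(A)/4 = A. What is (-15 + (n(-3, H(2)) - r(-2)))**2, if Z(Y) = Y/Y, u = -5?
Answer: 1225/4 ≈ 306.25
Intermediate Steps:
N(A) = 4*A
Z(Y) = 1
H(W) = 1
n(X, y) = 0 (n(X, y) = (4*y)*0 = 0)
(-15 + (n(-3, H(2)) - r(-2)))**2 = (-15 + (0 - (-5)/(-2)))**2 = (-15 + (0 - (-5)*(-1)/2))**2 = (-15 + (0 - 1*5/2))**2 = (-15 + (0 - 5/2))**2 = (-15 - 5/2)**2 = (-35/2)**2 = 1225/4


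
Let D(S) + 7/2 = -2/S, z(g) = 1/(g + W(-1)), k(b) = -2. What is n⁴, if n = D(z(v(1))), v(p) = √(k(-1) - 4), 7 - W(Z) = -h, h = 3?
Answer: 3616513/16 + 99311*I*√6 ≈ 2.2603e+5 + 2.4326e+5*I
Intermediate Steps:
W(Z) = 10 (W(Z) = 7 - (-1)*3 = 7 - 1*(-3) = 7 + 3 = 10)
v(p) = I*√6 (v(p) = √(-2 - 4) = √(-6) = I*√6)
z(g) = 1/(10 + g) (z(g) = 1/(g + 10) = 1/(10 + g))
D(S) = -7/2 - 2/S
n = -47/2 - 2*I*√6 (n = -7/2 - (20 + 2*I*√6) = -7/2 - 2*(10 + I*√6) = -7/2 + (-20 - 2*I*√6) = -47/2 - 2*I*√6 ≈ -23.5 - 4.899*I)
n⁴ = (-47/2 - 2*I*√6)⁴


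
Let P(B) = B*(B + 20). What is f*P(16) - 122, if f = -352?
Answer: -202874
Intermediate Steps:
P(B) = B*(20 + B)
f*P(16) - 122 = -5632*(20 + 16) - 122 = -5632*36 - 122 = -352*576 - 122 = -202752 - 122 = -202874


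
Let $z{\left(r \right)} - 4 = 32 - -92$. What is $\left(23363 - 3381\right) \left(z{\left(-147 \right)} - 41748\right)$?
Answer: $-831650840$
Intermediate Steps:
$z{\left(r \right)} = 128$ ($z{\left(r \right)} = 4 + \left(32 - -92\right) = 4 + \left(32 + 92\right) = 4 + 124 = 128$)
$\left(23363 - 3381\right) \left(z{\left(-147 \right)} - 41748\right) = \left(23363 - 3381\right) \left(128 - 41748\right) = 19982 \left(-41620\right) = -831650840$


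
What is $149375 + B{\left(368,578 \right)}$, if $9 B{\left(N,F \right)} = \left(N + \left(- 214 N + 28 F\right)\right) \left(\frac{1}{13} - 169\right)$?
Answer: $\frac{17118675}{13} \approx 1.3168 \cdot 10^{6}$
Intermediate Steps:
$B{\left(N,F \right)} = - \frac{6832 F}{13} + \frac{51972 N}{13}$ ($B{\left(N,F \right)} = \frac{\left(N + \left(- 214 N + 28 F\right)\right) \left(\frac{1}{13} - 169\right)}{9} = \frac{\left(- 213 N + 28 F\right) \left(\frac{1}{13} - 169\right)}{9} = \frac{\left(- 213 N + 28 F\right) \left(- \frac{2196}{13}\right)}{9} = \frac{- \frac{61488 F}{13} + \frac{467748 N}{13}}{9} = - \frac{6832 F}{13} + \frac{51972 N}{13}$)
$149375 + B{\left(368,578 \right)} = 149375 + \left(\left(- \frac{6832}{13}\right) 578 + \frac{51972}{13} \cdot 368\right) = 149375 + \left(- \frac{3948896}{13} + \frac{19125696}{13}\right) = 149375 + \frac{15176800}{13} = \frac{17118675}{13}$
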